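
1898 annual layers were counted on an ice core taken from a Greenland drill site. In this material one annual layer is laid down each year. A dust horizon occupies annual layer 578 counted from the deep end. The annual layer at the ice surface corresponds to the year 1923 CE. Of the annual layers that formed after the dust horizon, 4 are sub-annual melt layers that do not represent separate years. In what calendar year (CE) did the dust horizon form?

The dust horizon sits at annual layer 578 from the deep end, so 1898 − 578 = 1320 annual layers formed after it.
Removing the 4 false annual layers leaves 1320 − 4 = 1316 true annual layers beyond the dust horizon.
The annual layer at the ice surface is 1923 CE, so the dust horizon dates to 1923 − 1316 = 607 CE.

607 CE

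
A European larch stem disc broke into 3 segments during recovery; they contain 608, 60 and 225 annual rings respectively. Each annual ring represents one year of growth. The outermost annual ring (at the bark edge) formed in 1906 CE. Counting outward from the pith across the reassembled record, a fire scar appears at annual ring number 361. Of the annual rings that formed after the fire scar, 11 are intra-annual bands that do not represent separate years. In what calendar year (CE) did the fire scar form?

Total annual rings = 608 + 60 + 225 = 893.
893 − 361 = 532 annual rings lie beyond the fire scar toward the bark edge.
532 − 11 false = 521 true annual rings after the fire scar.
1906 − 521 = 1385 CE.

1385 CE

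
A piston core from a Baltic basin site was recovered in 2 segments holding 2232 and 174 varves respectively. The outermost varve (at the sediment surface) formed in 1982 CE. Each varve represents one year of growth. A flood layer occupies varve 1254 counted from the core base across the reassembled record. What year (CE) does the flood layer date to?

830 CE

Total varves = 2232 + 174 = 2406.
The flood layer sits at varve 1254 from the core base, so 2406 − 1254 = 1152 varves formed after it.
The varve at the sediment surface is 1982 CE, so the flood layer dates to 1982 − 1152 = 830 CE.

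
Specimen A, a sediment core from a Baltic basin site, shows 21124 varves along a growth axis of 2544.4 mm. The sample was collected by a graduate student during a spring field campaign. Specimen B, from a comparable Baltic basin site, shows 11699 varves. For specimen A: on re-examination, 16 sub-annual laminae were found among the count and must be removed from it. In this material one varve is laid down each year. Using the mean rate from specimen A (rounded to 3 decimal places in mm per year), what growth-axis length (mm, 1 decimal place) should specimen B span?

1415.6 mm

Specimen A: true varve count = 21124 − 16 = 21108.
A: Extension rate ≈ 2544.4 / 21108 = 0.121 mm/year.
Length of B = 0.121 × 11699 = 1415.6 mm.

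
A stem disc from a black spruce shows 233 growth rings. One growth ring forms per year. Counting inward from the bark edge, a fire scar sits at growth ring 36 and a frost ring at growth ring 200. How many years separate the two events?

164 yr

200 − 36 = 164 growth rings lie between the two events.
At one growth ring per year, 164 years elapsed between them.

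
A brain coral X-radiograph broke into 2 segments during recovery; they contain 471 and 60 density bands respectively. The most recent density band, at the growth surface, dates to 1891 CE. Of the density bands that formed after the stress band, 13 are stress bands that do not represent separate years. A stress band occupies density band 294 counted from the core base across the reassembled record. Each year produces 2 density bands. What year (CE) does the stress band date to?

1779 CE

Total density bands = 471 + 60 = 531.
The stress band sits at density band 294 from the core base, so 531 − 294 = 237 density bands formed after it.
Removing the 13 false density bands leaves 237 − 13 = 224 true density bands beyond the stress band.
224 density bands at 2 per year is 224 / 2 = 112 years.
Counting back 112 years from 1891 CE places the stress band in 1891 − 112 = 1779 CE.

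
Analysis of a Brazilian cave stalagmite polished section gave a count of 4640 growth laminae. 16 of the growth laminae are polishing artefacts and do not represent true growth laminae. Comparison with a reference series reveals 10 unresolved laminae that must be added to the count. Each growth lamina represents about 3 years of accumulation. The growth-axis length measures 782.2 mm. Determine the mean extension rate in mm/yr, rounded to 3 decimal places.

After corrections the count is 4640 − 16 + 10 = 4634 growth laminae.
At 3 years per growth lamina, 4634 × 3 = 13902 years.
Extension rate ≈ 782.2 / 13902 = 0.056 mm/yr.

0.056 mm/yr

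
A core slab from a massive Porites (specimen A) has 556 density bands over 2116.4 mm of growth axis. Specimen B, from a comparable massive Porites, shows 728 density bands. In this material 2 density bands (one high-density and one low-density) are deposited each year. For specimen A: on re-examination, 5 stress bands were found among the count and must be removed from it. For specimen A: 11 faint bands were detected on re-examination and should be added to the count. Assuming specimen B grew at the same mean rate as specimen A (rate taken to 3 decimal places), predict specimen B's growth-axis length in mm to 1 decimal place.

Specimen A: true density band count = 556 − 5 + 11 = 562.
Specimen A: with 2 density bands per year, 562 / 2 = 281 years.
A: 2116.4 mm over 281 years gives 2116.4 / 281 ≈ 7.532 mm/year.
Specimen B: with 2 density bands per year, 728 / 2 = 364 years. For B, 7.532 mm/year × 364 years = 2741.6 mm.

2741.6 mm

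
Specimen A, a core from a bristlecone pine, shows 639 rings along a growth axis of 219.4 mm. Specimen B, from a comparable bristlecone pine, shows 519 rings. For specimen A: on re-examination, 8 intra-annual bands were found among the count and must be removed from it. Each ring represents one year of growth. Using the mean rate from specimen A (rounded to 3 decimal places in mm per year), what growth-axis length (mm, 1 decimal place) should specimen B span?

180.6 mm

Specimen A: adjusted count: 639 − 8 = 631 rings.
A: Extension rate ≈ 219.4 / 631 = 0.348 mm per year.
Length of B = 0.348 × 519 = 180.6 mm.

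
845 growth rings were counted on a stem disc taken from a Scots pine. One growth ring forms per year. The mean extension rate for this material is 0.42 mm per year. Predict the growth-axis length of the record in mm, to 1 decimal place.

845 years of growth are recorded.
845 years at 0.42 mm/year gives 0.42 × 845 = 354.9 mm.

354.9 mm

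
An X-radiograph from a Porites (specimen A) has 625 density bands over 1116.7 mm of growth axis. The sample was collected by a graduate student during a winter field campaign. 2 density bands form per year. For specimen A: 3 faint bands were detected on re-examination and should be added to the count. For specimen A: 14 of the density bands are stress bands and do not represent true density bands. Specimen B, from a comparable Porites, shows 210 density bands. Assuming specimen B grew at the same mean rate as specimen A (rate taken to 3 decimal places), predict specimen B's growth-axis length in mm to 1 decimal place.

Specimen A: correcting the raw count gives 625 − 14 + 3 = 614 true density bands.
Specimen A: dividing by 2 density bands per year: 614 / 2 = 307 years.
A: Mean rate = 1116.7 mm / 307 years ≈ 3.637 mm/year.
Specimen B: dividing by 2 density bands per year: 210 / 2 = 105 years. Length of B = 3.637 × 105 = 381.9 mm.

381.9 mm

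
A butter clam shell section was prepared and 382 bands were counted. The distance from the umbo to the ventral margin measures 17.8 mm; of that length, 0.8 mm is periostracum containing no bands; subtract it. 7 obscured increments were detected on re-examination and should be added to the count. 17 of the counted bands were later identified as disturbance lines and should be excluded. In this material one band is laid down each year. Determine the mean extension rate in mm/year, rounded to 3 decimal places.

After corrections the count is 382 − 17 + 7 = 372 bands.
Removing the 0.8 mm offcut leaves 17.8 − 0.8 = 17.0 mm.
17.0 mm over 372 years gives 17.0 / 372 ≈ 0.046 mm/year.

0.046 mm/year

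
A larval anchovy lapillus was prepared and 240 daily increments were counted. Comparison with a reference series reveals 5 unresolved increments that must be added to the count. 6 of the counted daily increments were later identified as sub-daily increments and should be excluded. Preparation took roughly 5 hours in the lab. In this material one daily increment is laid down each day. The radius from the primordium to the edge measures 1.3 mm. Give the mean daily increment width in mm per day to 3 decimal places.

0.005 mm per day

True daily increment count = 240 − 6 + 5 = 239.
Mean rate = 1.3 mm / 239 days ≈ 0.005 mm per day.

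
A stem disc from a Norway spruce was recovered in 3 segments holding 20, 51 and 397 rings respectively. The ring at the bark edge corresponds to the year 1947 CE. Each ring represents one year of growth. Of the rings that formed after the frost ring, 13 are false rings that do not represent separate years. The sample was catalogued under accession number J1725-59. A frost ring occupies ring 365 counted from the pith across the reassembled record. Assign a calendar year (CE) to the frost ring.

1857 CE

Total rings = 20 + 51 + 397 = 468.
468 − 365 = 103 rings lie beyond the frost ring toward the bark edge.
103 − 13 false = 90 true rings after the frost ring.
1947 − 90 = 1857 CE.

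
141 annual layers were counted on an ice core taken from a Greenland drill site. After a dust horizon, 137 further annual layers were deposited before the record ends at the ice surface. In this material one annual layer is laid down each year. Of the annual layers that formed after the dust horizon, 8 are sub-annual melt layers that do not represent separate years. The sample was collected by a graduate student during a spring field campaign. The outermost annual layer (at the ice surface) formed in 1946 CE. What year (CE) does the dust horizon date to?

1817 CE

There are 137 annual layers younger than the dust horizon.
137 − 8 false = 129 true annual layers after the dust horizon.
The annual layer at the ice surface is 1946 CE, so the dust horizon dates to 1946 − 129 = 1817 CE.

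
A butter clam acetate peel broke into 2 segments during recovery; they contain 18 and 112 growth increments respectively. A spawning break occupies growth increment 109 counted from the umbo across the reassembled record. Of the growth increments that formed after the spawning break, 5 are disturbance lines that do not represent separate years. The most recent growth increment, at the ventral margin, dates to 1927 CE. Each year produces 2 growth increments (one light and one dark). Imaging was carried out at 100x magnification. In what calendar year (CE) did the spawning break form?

1919 CE

Total growth increments = 18 + 112 = 130.
Between growth increment 109 and the ventral margin there are 130 − 109 = 21 growth increments.
21 − 5 false = 16 true growth increments after the spawning break.
Dividing by 2 growth increments per year: 16 / 2 = 8 years.
The growth increment at the ventral margin is 1927 CE, so the spawning break dates to 1927 − 8 = 1919 CE.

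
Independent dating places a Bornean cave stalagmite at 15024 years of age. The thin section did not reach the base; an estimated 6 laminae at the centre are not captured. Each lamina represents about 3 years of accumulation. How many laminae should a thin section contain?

At 3 years per lamina, 15024 / 3 = 5008 laminae are expected.
Less the 6 uncaptured laminae: 5008 − 6 = 5002.

5002 laminae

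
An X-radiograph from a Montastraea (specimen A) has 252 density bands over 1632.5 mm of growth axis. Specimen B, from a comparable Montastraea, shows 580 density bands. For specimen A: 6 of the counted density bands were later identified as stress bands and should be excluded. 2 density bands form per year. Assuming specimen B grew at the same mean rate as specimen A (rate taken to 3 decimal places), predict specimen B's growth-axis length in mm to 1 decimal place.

Specimen A: true density band count = 252 − 6 = 246.
Specimen A: with 2 density bands per year, 246 / 2 = 123 years.
A: 1632.5 mm over 123 years gives 1632.5 / 123 ≈ 13.272 mm/yr.
Specimen B: 580 density bands at 2 per year is 580 / 2 = 290 years. Length of B = 13.272 × 290 = 3848.9 mm.

3848.9 mm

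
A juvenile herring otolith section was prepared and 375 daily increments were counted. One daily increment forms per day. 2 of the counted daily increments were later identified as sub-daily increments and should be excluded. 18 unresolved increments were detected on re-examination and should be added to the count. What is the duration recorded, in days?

391 days

Correcting the raw count gives 375 − 2 + 18 = 391 true daily increments.
At one daily increment per day, that is 391 days.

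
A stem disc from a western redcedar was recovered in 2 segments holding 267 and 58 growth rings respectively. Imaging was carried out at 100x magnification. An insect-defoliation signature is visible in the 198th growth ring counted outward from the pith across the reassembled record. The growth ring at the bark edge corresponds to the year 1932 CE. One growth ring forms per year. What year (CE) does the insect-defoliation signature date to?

Total growth rings = 267 + 58 = 325.
The insect-defoliation signature sits at growth ring 198 from the pith, so 325 − 198 = 127 growth rings formed after it.
The growth ring at the bark edge is 1932 CE, so the insect-defoliation signature dates to 1932 − 127 = 1805 CE.

1805 CE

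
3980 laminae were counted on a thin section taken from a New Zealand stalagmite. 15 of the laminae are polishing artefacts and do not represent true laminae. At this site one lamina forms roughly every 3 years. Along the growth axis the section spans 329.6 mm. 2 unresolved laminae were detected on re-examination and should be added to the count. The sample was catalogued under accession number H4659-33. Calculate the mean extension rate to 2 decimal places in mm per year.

0.03 mm per year

Adjusted count: 3980 − 15 + 2 = 3967 laminae.
Multiplying by 3 years per lamina: 3967 × 3 = 11901 years.
329.6 mm over 11901 years gives 329.6 / 11901 ≈ 0.03 mm per year.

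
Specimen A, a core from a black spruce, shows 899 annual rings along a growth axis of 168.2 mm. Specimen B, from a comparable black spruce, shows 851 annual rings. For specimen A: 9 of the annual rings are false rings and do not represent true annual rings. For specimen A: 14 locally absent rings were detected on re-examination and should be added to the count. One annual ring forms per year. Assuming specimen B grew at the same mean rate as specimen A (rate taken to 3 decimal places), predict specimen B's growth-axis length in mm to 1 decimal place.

Specimen A: adjusted count: 899 − 9 + 14 = 904 annual rings.
A: Mean rate = 168.2 mm / 904 years ≈ 0.186 mm/yr.
B's length ≈ 0.186 × 851 = 158.3 mm.

158.3 mm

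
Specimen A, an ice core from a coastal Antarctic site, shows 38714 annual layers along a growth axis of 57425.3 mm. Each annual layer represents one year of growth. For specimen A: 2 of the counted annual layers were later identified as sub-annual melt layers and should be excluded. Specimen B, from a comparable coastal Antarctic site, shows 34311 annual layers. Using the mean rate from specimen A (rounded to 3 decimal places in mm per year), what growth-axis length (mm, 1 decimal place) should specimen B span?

50883.2 mm

Specimen A: adjusted count: 38714 − 2 = 38712 annual layers.
A: Extension rate ≈ 57425.3 / 38712 = 1.483 mm/year.
Length of B = 1.483 × 34311 = 50883.2 mm.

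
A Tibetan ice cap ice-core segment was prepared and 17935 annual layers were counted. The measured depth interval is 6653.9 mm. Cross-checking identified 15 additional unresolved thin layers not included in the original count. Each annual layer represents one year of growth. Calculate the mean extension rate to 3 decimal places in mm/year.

True annual layer count = 17935 + 15 = 17950.
6653.9 mm over 17950 years gives 6653.9 / 17950 ≈ 0.371 mm/year.

0.371 mm/year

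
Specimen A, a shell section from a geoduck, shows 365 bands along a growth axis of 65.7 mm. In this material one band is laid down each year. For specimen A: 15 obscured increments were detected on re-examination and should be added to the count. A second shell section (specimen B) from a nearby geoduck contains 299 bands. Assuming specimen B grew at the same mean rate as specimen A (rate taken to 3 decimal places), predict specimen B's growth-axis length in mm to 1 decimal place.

Specimen A: adjusted count: 365 + 15 = 380 bands.
A: Mean rate = 65.7 mm / 380 years ≈ 0.173 mm/yr.
B's length ≈ 0.173 × 299 = 51.7 mm.

51.7 mm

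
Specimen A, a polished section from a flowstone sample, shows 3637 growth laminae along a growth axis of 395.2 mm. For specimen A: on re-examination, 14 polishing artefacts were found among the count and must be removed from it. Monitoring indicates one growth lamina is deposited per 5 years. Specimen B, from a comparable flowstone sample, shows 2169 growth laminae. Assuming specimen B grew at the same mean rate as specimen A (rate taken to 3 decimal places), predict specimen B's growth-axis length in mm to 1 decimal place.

238.6 mm

Specimen A: true growth lamina count = 3637 − 14 = 3623.
Specimen A: 3623 growth laminae at 5 years each span 3623 × 5 = 18115 years.
A: Mean rate = 395.2 mm / 18115 years ≈ 0.022 mm per year.
Specimen B: multiplying by 5 years per growth lamina: 2169 × 5 = 10845 years. Length of B = 0.022 × 10845 = 238.6 mm.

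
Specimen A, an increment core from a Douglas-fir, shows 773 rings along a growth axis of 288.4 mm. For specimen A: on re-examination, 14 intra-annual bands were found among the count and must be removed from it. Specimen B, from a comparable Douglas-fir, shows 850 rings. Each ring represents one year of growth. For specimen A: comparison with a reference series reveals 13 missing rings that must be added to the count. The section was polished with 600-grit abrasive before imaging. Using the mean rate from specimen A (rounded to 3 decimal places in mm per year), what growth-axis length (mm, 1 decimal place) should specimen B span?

317.9 mm

Specimen A: correcting the raw count gives 773 − 14 + 13 = 772 true rings.
A: Mean rate = 288.4 mm / 772 years ≈ 0.374 mm/yr.
B's length ≈ 0.374 × 850 = 317.9 mm.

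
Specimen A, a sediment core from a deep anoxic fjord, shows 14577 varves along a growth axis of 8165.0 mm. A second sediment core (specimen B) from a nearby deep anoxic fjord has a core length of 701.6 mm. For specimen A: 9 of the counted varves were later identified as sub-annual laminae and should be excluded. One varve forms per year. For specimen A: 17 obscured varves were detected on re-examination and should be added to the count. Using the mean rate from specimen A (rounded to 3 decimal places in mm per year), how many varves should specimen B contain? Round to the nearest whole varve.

Specimen A: after corrections the count is 14577 − 9 + 17 = 14585 varves.
A: Mean rate = 8165.0 mm / 14585 years ≈ 0.560 mm/yr.
Specimen B: 701.6 mm / 0.560 mm per year = 1252.86 years ≈ 1253 varves.

1253 varves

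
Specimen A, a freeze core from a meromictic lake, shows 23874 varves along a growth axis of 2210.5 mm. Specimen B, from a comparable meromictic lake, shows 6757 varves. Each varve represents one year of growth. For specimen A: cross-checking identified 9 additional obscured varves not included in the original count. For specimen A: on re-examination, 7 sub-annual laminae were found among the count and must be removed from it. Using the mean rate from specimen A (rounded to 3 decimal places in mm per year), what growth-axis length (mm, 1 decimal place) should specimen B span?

Specimen A: true varve count = 23874 − 7 + 9 = 23876.
A: 2210.5 mm over 23876 years gives 2210.5 / 23876 ≈ 0.093 mm per year.
B's length ≈ 0.093 × 6757 = 628.4 mm.

628.4 mm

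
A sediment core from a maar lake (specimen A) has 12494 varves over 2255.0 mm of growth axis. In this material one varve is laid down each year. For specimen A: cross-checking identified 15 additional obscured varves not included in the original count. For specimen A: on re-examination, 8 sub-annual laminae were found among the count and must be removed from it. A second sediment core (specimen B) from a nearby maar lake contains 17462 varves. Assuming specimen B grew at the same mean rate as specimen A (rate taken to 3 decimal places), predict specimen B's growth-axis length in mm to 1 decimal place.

3143.2 mm

Specimen A: correcting the raw count gives 12494 − 8 + 15 = 12501 true varves.
A: 2255.0 mm over 12501 years gives 2255.0 / 12501 ≈ 0.180 mm per year.
B's length ≈ 0.180 × 17462 = 3143.2 mm.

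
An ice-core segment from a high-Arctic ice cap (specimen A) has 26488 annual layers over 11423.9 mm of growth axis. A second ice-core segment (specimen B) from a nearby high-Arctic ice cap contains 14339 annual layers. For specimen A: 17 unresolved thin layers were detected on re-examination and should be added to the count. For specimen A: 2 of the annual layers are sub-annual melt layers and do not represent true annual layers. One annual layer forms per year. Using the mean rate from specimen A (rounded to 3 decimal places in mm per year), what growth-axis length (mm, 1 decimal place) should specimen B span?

6180.1 mm

Specimen A: adjusted count: 26488 − 2 + 17 = 26503 annual layers.
A: 11423.9 mm over 26503 years gives 11423.9 / 26503 ≈ 0.431 mm/year.
Length of B = 0.431 × 14339 = 6180.1 mm.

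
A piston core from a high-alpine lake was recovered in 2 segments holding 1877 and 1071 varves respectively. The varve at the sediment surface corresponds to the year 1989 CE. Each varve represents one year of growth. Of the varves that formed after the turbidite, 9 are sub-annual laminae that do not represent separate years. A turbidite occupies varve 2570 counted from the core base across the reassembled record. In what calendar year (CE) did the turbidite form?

1620 CE

Total varves = 1877 + 1071 = 2948.
2948 − 2570 = 378 varves lie beyond the turbidite toward the sediment surface.
Excluding 9 false varves: 378 − 9 = 369.
Counting back 369 years from 1989 CE places the turbidite in 1989 − 369 = 1620 CE.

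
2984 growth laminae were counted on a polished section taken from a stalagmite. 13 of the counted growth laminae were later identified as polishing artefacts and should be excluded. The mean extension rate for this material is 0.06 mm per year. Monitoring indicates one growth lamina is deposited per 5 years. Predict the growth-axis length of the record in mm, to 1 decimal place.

891.3 mm

After corrections the count is 2984 − 13 = 2971 growth laminae.
Multiplying by 5 years per growth lamina: 2971 × 5 = 14855 years.
14855 years at 0.06 mm/year gives 0.06 × 14855 = 891.3 mm.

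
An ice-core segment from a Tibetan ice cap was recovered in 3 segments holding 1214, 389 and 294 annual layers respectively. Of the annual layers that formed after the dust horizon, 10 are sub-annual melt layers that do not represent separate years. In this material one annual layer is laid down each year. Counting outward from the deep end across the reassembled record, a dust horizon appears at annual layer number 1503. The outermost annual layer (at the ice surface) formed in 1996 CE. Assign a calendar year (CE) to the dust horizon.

Total annual layers = 1214 + 389 + 294 = 1897.
Between annual layer 1503 and the ice surface there are 1897 − 1503 = 394 annual layers.
Removing the 10 false annual layers leaves 394 − 10 = 384 true annual layers beyond the dust horizon.
The annual layer at the ice surface is 1996 CE, so the dust horizon dates to 1996 − 384 = 1612 CE.

1612 CE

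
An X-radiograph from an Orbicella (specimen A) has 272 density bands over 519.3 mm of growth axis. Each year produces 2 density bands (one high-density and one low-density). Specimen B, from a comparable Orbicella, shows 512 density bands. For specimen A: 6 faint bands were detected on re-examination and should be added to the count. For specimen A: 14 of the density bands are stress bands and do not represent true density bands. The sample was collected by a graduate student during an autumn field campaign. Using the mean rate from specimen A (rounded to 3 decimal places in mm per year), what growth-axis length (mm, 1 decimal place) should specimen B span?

1007.1 mm

Specimen A: true density band count = 272 − 14 + 6 = 264.
Specimen A: with 2 density bands per year, 264 / 2 = 132 years.
A: Mean rate = 519.3 mm / 132 years ≈ 3.934 mm/year.
Specimen B: with 2 density bands per year, 512 / 2 = 256 years. For B, 3.934 mm/year × 256 years = 1007.1 mm.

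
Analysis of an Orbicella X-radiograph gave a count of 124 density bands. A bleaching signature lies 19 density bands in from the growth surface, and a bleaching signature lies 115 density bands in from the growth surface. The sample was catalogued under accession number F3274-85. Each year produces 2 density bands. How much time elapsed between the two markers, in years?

Separation: 115 − 19 = 96 density bands.
With 2 density bands per year, 96 / 2 = 48 years.

48 years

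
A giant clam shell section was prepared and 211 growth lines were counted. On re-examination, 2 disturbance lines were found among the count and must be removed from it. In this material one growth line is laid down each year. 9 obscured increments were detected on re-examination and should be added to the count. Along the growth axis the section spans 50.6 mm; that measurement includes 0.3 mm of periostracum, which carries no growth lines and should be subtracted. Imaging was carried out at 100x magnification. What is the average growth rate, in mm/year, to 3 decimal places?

0.231 mm/year

True growth line count = 211 − 2 + 9 = 218.
Net length = 50.6 − 0.3 = 50.3 mm.
50.3 mm over 218 years gives 50.3 / 218 ≈ 0.231 mm/year.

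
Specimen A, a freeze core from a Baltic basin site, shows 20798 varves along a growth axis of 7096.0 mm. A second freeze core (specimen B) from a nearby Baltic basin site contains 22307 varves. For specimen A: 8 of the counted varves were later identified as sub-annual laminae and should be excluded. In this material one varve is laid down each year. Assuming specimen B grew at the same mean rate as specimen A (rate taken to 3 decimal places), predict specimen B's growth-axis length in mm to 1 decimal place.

Specimen A: true varve count = 20798 − 8 = 20790.
A: 7096.0 mm over 20790 years gives 7096.0 / 20790 ≈ 0.341 mm/year.
B's length ≈ 0.341 × 22307 = 7606.7 mm.

7606.7 mm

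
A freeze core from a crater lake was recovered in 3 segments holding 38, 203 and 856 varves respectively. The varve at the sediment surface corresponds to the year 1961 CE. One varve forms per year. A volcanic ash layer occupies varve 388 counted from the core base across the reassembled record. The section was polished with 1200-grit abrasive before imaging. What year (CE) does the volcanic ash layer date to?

1252 CE

Total varves = 38 + 203 + 856 = 1097.
Between varve 388 and the sediment surface there are 1097 − 388 = 709 varves.
1961 − 709 = 1252 CE.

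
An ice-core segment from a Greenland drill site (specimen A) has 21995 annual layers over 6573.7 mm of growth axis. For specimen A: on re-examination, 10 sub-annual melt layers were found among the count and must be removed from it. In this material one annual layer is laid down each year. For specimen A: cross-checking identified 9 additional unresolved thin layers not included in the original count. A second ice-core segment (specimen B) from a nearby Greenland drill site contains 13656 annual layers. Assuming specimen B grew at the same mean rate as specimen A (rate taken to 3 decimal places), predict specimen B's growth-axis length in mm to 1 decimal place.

Specimen A: true annual layer count = 21995 − 10 + 9 = 21994.
A: 6573.7 mm over 21994 years gives 6573.7 / 21994 ≈ 0.299 mm/yr.
Length of B = 0.299 × 13656 = 4083.1 mm.

4083.1 mm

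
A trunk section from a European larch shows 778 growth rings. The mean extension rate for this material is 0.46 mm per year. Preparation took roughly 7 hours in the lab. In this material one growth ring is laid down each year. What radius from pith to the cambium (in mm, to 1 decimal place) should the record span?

The record spans 778 years at 0.46 mm per year.
Predicted length = 0.46 mm/year × 778 years = 357.9 mm.

357.9 mm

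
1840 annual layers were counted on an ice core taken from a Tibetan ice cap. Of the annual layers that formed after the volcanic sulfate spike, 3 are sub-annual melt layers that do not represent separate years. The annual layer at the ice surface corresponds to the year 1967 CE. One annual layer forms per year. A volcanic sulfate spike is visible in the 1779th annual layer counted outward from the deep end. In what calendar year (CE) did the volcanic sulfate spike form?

1840 − 1779 = 61 annual layers lie beyond the volcanic sulfate spike toward the ice surface.
Excluding 3 false annual layers: 61 − 3 = 58.
1967 − 58 = 1909 CE.

1909 CE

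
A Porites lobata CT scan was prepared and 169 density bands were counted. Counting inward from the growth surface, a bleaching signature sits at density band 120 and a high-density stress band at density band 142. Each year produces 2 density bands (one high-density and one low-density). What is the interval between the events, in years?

142 − 120 = 22 density bands lie between the two events.
Dividing by 2 density bands per year: 22 / 2 = 11 years.

11 years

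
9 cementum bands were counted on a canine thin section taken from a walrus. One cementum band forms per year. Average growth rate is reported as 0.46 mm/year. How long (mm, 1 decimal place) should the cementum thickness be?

The record spans 9 years at 0.46 mm per year.
Predicted length = 0.46 mm/year × 9 years = 4.1 mm.

4.1 mm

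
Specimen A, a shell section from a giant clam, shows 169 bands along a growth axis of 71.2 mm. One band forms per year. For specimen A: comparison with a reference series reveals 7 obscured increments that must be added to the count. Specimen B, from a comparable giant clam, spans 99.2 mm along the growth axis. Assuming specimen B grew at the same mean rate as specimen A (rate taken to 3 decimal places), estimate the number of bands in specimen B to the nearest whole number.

245 bands

Specimen A: after corrections the count is 169 + 7 = 176 bands.
A: Extension rate ≈ 71.2 / 176 = 0.405 mm per year.
B spans 99.2 / 0.405 = 244.94 years ≈ 245 bands.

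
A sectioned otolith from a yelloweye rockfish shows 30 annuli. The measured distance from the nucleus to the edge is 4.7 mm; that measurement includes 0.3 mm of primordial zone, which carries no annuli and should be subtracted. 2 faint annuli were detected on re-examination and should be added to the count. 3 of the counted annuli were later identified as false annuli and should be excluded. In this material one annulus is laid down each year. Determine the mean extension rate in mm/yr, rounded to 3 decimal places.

0.152 mm/yr

Correcting the raw count gives 30 − 3 + 2 = 29 true annuli.
The growth record spans 4.7 − 0.3 = 4.4 mm.
Extension rate ≈ 4.4 / 29 = 0.152 mm/yr.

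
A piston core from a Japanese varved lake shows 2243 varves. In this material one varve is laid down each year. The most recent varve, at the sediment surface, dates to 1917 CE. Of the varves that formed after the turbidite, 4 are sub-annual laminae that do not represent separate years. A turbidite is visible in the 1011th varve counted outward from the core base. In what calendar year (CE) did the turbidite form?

689 CE

The turbidite sits at varve 1011 from the core base, so 2243 − 1011 = 1232 varves formed after it.
1232 − 4 false = 1228 true varves after the turbidite.
1917 − 1228 = 689 CE.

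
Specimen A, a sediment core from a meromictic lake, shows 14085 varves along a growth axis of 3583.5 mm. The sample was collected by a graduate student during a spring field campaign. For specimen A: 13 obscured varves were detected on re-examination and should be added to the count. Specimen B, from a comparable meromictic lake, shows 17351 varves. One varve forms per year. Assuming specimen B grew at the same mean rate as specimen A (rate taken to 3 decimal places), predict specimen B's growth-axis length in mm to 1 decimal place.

4407.2 mm

Specimen A: adjusted count: 14085 + 13 = 14098 varves.
A: Extension rate ≈ 3583.5 / 14098 = 0.254 mm/yr.
For B, 0.254 mm/year × 17351 years = 4407.2 mm.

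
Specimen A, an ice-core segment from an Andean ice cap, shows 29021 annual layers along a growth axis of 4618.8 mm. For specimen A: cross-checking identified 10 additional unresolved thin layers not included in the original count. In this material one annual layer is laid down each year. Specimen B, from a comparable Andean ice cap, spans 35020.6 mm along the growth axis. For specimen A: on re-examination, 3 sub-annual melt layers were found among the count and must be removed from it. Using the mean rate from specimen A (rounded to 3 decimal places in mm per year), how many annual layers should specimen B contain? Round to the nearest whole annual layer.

Specimen A: after corrections the count is 29021 − 3 + 10 = 29028 annual layers.
A: 4618.8 mm over 29028 years gives 4618.8 / 29028 ≈ 0.159 mm/year.
For B, 35020.6 / 0.159 = 220255.35 years ≈ 220255 annual layers.

220255 annual layers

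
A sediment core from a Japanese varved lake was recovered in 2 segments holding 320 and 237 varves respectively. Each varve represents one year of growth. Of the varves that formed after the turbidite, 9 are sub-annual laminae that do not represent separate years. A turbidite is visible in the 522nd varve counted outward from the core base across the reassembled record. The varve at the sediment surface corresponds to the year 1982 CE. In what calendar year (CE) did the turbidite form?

Total varves = 320 + 237 = 557.
Between varve 522 and the sediment surface there are 557 − 522 = 35 varves.
Removing the 9 false varves leaves 35 − 9 = 26 true varves beyond the turbidite.
The varve at the sediment surface is 1982 CE, so the turbidite dates to 1982 − 26 = 1956 CE.

1956 CE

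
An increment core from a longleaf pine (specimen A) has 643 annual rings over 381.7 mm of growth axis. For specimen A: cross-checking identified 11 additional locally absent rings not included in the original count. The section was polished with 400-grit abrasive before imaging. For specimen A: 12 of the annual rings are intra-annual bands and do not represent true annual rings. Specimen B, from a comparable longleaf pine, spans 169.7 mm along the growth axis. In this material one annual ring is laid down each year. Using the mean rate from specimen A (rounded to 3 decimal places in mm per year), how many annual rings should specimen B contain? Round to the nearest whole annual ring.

285 annual rings

Specimen A: correcting the raw count gives 643 − 12 + 11 = 642 true annual rings.
A: 381.7 mm over 642 years gives 381.7 / 642 ≈ 0.595 mm/yr.
B spans 169.7 / 0.595 = 285.21 years ≈ 285 annual rings.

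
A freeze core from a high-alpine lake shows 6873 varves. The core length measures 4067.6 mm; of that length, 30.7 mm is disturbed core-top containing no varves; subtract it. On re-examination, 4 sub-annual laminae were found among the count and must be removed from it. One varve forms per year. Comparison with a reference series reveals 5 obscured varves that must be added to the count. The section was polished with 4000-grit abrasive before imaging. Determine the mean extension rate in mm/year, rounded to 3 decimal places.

0.587 mm/year

After corrections the count is 6873 − 4 + 5 = 6874 varves.
The growth record spans 4067.6 − 30.7 = 4036.9 mm.
Extension rate ≈ 4036.9 / 6874 = 0.587 mm/year.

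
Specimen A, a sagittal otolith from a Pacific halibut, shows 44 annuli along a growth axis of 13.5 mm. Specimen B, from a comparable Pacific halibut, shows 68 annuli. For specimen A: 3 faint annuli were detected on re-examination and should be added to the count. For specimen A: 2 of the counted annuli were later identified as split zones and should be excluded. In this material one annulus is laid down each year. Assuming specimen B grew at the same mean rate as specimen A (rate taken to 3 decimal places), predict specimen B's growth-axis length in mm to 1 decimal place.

Specimen A: adjusted count: 44 − 2 + 3 = 45 annuli.
A: Mean rate = 13.5 mm / 45 years ≈ 0.300 mm/yr.
B's length ≈ 0.300 × 68 = 20.4 mm.

20.4 mm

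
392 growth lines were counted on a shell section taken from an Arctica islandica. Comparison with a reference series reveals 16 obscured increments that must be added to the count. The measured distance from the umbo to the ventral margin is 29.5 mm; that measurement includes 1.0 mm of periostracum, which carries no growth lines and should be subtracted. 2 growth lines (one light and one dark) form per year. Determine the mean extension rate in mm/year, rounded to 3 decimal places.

True growth line count = 392 + 16 = 408.
With 2 growth lines per year, 408 / 2 = 204 years.
Removing the 1.0 mm offcut leaves 29.5 − 1.0 = 28.5 mm.
Mean rate = 28.5 mm / 204 years ≈ 0.140 mm/year.

0.140 mm/year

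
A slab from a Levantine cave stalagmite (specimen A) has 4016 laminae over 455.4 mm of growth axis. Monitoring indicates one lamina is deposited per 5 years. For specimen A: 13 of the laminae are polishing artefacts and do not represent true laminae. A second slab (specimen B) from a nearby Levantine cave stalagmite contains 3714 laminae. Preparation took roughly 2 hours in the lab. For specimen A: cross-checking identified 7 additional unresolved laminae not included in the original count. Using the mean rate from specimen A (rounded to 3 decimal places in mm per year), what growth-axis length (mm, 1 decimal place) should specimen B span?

Specimen A: correcting the raw count gives 4016 − 13 + 7 = 4010 true laminae.
Specimen A: at 5 years per lamina, 4010 × 5 = 20050 years.
A: 455.4 mm over 20050 years gives 455.4 / 20050 ≈ 0.023 mm/year.
Specimen B: at 5 years per lamina, 3714 × 5 = 18570 years. Length of B = 0.023 × 18570 = 427.1 mm.

427.1 mm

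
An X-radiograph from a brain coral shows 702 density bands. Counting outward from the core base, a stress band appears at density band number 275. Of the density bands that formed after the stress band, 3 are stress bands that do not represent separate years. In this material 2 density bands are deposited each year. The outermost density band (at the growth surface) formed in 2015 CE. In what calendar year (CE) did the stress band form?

1803 CE

Between density band 275 and the growth surface there are 702 − 275 = 427 density bands.
Removing the 3 false density bands leaves 427 − 3 = 424 true density bands beyond the stress band.
Dividing by 2 density bands per year: 424 / 2 = 212 years.
2015 − 212 = 1803 CE.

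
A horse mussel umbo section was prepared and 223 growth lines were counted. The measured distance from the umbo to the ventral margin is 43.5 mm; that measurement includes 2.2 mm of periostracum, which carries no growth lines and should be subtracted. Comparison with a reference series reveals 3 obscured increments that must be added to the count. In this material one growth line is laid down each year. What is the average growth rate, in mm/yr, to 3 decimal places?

True growth line count = 223 + 3 = 226.
Removing the 2.2 mm offcut leaves 43.5 − 2.2 = 41.3 mm.
41.3 mm over 226 years gives 41.3 / 226 ≈ 0.183 mm/yr.

0.183 mm/yr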